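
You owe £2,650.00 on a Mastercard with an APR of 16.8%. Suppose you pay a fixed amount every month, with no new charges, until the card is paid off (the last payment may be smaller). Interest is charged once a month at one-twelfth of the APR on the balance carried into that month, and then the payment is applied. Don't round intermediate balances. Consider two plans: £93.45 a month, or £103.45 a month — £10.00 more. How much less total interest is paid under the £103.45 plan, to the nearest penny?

£95.38

Monthly rate r = 16.8%/12 = 1.4% = 0.014.
At £93.45/mo: n = ⌈−ln(1 − rB₀/P)/ln(1+r)⌉ = 37 payments (last £36.05); total interest = total paid − £2,650.00 = £750.25.
At £103.45/mo: 32 payments (last £97.92); total interest £654.87.
Interest saved = £750.25 − £654.87 = £95.38.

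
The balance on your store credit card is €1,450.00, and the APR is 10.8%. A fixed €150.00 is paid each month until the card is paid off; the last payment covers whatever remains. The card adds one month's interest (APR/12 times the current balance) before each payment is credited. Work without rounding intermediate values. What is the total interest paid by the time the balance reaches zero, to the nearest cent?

Monthly rate r = 10.8%/12 = 0.9% = 0.009.
Payoff takes n = ⌈−ln(1 − rB₀/P)/ln(1+r)⌉ = ⌈10.159⌉ = 11 payments; the last is €23.90.
Total paid = 10·€150.00 + €23.90 = €1,523.90.
Total interest = total paid − principal = €1,523.90 − €1,450.00 = €73.90.

€73.90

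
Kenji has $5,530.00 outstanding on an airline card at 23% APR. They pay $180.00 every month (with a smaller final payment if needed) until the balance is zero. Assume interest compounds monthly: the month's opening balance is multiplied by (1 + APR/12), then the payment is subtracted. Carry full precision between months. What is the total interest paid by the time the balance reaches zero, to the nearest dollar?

Monthly rate r = 23%/12 = 1.91667% = 0.0191667.
Payoff takes n = ⌈−ln(1 − rB₀/P)/ln(1+r)⌉ = ⌈46.814⌉ = 47 payments; the last is $146.79.
Total paid = 46·$180.00 + $146.79 = $8,426.79.
Total interest = total paid − principal = $8,426.79 − $5,530.00 = $2,896.79.

$2,897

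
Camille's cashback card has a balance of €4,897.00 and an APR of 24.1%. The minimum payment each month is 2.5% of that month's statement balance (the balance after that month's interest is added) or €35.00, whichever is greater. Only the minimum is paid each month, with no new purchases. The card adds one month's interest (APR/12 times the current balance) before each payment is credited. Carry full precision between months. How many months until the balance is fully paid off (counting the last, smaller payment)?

Monthly rate r = 24.1%/12 = 2.00833% = 0.0200833.
While 2.5% of the post-interest balance exceeds €35.00, each month B ← (B·(1+r))·(1 − 0.025), i.e. B shrinks by the factor (1+r)·0.975 = 0.99458.
This holds for months 1–235. Entering month 236 the balance is €1,365.82; 2.5% of the post-interest balance is now below €35.00, so the flat €35.00 minimum applies from here.
From month 236 a fixed €35.00 at rate r clears €1,365.82 in 78 more payments. Total: 235 + 78 = 313 months.

313 months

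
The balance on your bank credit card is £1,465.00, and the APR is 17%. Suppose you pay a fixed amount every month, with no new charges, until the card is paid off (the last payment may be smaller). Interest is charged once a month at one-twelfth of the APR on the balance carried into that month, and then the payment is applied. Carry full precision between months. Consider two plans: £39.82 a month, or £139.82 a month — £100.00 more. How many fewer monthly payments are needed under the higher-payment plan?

Monthly rate r = 17%/12 = 1.41667% = 0.0141667.
At £39.82/mo: n = ⌈−ln(1 − rB₀/P)/ln(1+r)⌉ = 53 payments (last £14.14); total interest = total paid − £1,465.00 = £619.78.
At £139.82/mo: 12 payments (last £59.27); total interest £132.29.
Payments saved = 53 − 12 = 41.

41 fewer payments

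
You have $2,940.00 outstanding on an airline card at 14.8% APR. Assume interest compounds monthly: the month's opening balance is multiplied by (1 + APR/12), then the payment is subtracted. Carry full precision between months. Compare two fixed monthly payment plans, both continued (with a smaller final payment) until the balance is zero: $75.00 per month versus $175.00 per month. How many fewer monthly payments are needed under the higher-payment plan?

Monthly rate r = 14.8%/12 = 1.23333% = 0.0123333.
At $75.00/mo: n = ⌈−ln(1 − rB₀/P)/ln(1+r)⌉ = 54 payments (last $67.02); total interest = total paid − $2,940.00 = $1,102.02.
At $175.00/mo: 19 payments (last $164.84); total interest $374.84.
Payments saved = 54 − 19 = 35.

35 fewer payments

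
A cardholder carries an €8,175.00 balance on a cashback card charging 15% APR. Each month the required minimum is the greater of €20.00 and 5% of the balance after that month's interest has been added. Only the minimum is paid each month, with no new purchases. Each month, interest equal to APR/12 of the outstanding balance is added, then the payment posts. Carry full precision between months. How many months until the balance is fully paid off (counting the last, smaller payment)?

Monthly rate r = 15%/12 = 1.25% = 0.0125.
While 5% of the post-interest balance exceeds €20.00, each month B ← (B·(1+r))·(1 − 0.05), i.e. B shrinks by the factor (1+r)·0.95 = 0.96187.
This holds for months 1–78. Entering month 79 the balance is €394.22; 5% of the post-interest balance is now below €20.00, so the flat €20.00 minimum applies from here.
From month 79 a fixed €20.00 at rate r clears €394.22 in 23 more payments. Total: 78 + 23 = 101 months.

101 months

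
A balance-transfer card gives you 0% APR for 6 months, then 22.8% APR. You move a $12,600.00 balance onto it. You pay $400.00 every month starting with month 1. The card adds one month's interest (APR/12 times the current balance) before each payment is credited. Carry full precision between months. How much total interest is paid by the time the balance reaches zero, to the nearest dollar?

$3,883

Promo months 1–6 at r₀ = 0%/12 = 0; months 7+ at r₁ = 22.8%/12 = 0.019.
After month 6 (no interest yet): B = $12,600.00 − 6·$400.00 = $10,200.00.
Then at r₁ with $400.00/mo: n₂ = −ln(1 − r₁·B/P)/ln(1+r₁) ≈ 35.20 → 36 more payments.
Total paid = 41·$400.00 + $82.57 = $16,482.57; interest = $16,482.57 − $12,600.00 = $3,882.57.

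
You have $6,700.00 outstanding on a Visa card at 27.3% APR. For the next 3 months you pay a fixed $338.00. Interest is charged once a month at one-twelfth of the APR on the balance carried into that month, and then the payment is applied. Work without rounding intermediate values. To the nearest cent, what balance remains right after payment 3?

Monthly rate r = 27.3%/12 = 2.275% = 0.02275.
Each month: B ← B·(1+r) − $338.00.
Month 1: interest $152.42; balance after payment $6,514.43.
Month 2: interest $148.20; balance after payment $6,324.63.
Month 3: interest $143.89; balance after payment $6,130.51.

$6,130.51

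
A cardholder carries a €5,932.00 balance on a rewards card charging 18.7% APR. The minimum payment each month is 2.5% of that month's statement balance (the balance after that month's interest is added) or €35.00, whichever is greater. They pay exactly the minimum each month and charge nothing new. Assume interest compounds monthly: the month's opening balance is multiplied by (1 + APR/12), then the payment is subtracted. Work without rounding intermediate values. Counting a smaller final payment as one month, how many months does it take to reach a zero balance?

Monthly rate r = 18.7%/12 = 1.55833% = 0.0155833.
While 2.5% of the post-interest balance exceeds €35.00, each month B ← (B·(1+r))·(1 − 0.025), i.e. B shrinks by the factor (1+r)·0.975 = 0.99019.
This holds for months 1–149. Entering month 150 the balance is €1,366.18; 2.5% of the post-interest balance is now below €35.00, so the flat €35.00 minimum applies from here.
From month 150 a fixed €35.00 at rate r clears €1,366.18 in 61 more payments. Total: 149 + 61 = 210 months.

210 months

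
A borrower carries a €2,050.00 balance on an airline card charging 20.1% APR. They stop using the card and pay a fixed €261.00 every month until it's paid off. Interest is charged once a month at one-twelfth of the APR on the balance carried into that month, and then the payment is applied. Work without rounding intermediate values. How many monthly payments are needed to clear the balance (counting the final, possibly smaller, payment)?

9 payments

Monthly rate r = 20.1%/12 = 1.675% = 0.01675.
Recurrence: B ← B·(1+r) − €261.00.
Month 1: interest €34.34; balance after payment €1,823.34.
Month 2: interest €30.54; balance after payment €1,592.88.
Closed form: n = −ln(1 − rB₀/P)/ln(1+r) = −ln(0.86844)/ln(1.01675) ≈ 8.492, so the balance reaches zero during payment 9.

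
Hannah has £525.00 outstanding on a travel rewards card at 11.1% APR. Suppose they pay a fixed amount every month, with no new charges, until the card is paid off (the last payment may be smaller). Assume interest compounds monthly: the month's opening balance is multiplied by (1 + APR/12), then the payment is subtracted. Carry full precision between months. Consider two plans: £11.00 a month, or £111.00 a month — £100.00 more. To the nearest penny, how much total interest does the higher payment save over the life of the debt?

Monthly rate r = 11.1%/12 = 0.925% = 0.00925.
At £11.00/mo: n = ⌈−ln(1 − rB₀/P)/ln(1+r)⌉ = 64 payments (last £2.86); total interest = total paid − £525.00 = £170.86.
At £111.00/mo: 5 payments (last £95.37); total interest £14.37.
Interest saved = £170.86 − £14.37 = £156.49.

£156.49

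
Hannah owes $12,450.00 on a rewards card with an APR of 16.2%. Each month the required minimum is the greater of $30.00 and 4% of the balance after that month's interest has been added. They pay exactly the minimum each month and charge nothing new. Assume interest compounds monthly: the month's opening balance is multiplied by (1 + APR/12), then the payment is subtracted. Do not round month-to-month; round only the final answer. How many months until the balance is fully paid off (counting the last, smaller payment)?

134 months

Monthly rate r = 16.2%/12 = 1.35% = 0.0135.
While 4% of the post-interest balance exceeds $30.00, each month B ← (B·(1+r))·(1 − 0.04), i.e. B shrinks by the factor (1+r)·0.96 = 0.97296.
This holds for months 1–103. Entering month 104 the balance is $739.53; 4% of the post-interest balance is now below $30.00, so the flat $30.00 minimum applies from here.
From month 104 a fixed $30.00 at rate r clears $739.53 in 31 more payments. Total: 103 + 31 = 134 months.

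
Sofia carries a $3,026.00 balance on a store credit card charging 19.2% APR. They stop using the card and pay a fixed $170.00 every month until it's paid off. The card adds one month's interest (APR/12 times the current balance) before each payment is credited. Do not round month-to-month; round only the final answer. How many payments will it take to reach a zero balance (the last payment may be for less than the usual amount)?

Monthly rate r = 19.2%/12 = 1.6% = 0.016.
Recurrence: B ← B·(1+r) − $170.00.
Month 1: interest $48.42; balance after payment $2,904.42.
Month 2: interest $46.47; balance after payment $2,780.89.
Closed form: n = −ln(1 − rB₀/P)/ln(1+r) = −ln(0.7152)/ln(1.016) ≈ 21.117, so the balance reaches zero during payment 22.

22 payments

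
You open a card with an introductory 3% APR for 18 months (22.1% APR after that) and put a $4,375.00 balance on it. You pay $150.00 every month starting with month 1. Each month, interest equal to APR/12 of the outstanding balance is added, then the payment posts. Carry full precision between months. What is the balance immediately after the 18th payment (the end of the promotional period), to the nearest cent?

$1,817.97

Promo months 1–18 at r₀ = 3%/12 = 0.0025; months 19+ at r₁ = 22.1%/12 = 0.0184167.
After month 18: iterate B ← B·(1+r₀) − $150.00 for 18 months → $1,817.97.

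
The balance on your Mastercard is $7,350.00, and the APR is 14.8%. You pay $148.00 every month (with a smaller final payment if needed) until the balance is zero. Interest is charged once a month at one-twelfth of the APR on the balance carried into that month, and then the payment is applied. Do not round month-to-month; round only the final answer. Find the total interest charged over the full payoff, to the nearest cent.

$4,096.69

Monthly rate r = 14.8%/12 = 1.23333% = 0.0123333.
Payoff takes n = ⌈−ln(1 − rB₀/P)/ln(1+r)⌉ = ⌈77.341⌉ = 78 payments; the last is $50.69.
Total paid = 77·$148.00 + $50.69 = $11,446.69.
Total interest = total paid − principal = $11,446.69 − $7,350.00 = $4,096.69.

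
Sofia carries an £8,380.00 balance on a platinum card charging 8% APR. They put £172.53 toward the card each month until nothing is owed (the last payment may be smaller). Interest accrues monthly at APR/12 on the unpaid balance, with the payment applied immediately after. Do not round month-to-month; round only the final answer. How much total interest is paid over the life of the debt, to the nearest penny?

£1,779.87

Monthly rate r = 8%/12 = 0.666667% = 0.00666667.
Payoff takes n = ⌈−ln(1 − rB₀/P)/ln(1+r)⌉ = ⌈58.887⌉ = 59 payments; the last is £153.13.
Total paid = 58·£172.53 + £153.13 = £10,159.87.
Total interest = total paid − principal = £10,159.87 − £8,380.00 = £1,779.87.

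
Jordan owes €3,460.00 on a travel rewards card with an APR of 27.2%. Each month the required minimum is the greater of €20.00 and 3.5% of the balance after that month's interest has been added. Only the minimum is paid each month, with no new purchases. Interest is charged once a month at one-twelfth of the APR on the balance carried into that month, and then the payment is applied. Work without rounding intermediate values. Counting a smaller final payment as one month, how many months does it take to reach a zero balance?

183 months

Monthly rate r = 27.2%/12 = 2.26667% = 0.0226667.
While 3.5% of the post-interest balance exceeds €20.00, each month B ← (B·(1+r))·(1 − 0.035), i.e. B shrinks by the factor (1+r)·0.965 = 0.98687.
This holds for months 1–138. Entering month 139 the balance is €558.66; 3.5% of the post-interest balance is now below €20.00, so the flat €20.00 minimum applies from here.
From month 139 a fixed €20.00 at rate r clears €558.66 in 45 more payments. Total: 138 + 45 = 183 months.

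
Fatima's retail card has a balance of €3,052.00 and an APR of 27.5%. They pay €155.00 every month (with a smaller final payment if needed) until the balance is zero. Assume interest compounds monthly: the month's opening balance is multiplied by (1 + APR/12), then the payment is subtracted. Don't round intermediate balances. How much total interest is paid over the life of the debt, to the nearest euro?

€1,054

Monthly rate r = 27.5%/12 = 2.29167% = 0.0229167.
Payoff takes n = ⌈−ln(1 − rB₀/P)/ln(1+r)⌉ = ⌈26.485⌉ = 27 payments; the last is €75.55.
Total paid = 26·€155.00 + €75.55 = €4,105.55.
Total interest = total paid − principal = €4,105.55 − €3,052.00 = €1,053.55.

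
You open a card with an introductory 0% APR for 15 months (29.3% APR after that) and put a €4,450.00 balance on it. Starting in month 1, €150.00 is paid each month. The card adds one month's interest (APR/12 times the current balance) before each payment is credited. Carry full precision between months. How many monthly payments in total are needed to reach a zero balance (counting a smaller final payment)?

34 payments

Promo months 1–15 at r₀ = 0%/12 = 0; months 16+ at r₁ = 29.3%/12 = 0.0244167.
After month 15 (no interest yet): B = €4,450.00 − 15·€150.00 = €2,200.00.
Then at r₁ with €150.00/mo: n₂ = −ln(1 − r₁·B/P)/ln(1+r₁) ≈ 18.38 → 19 more payments.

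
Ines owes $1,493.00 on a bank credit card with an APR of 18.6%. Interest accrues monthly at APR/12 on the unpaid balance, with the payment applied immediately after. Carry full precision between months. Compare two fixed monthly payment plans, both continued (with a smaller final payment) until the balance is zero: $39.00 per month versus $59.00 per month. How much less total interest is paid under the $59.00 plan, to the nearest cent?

$371.52

Monthly rate r = 18.6%/12 = 1.55% = 0.0155.
At $39.00/mo: n = ⌈−ln(1 − rB₀/P)/ln(1+r)⌉ = 59 payments (last $19.73); total interest = total paid − $1,493.00 = $788.73.
At $59.00/mo: 33 payments (last $22.21); total interest $417.21.
Interest saved = $788.73 − $417.21 = $371.52.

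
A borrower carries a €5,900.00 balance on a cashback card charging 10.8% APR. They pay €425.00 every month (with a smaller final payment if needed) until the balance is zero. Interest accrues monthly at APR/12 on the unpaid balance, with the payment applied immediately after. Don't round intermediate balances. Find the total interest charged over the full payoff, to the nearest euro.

Monthly rate r = 10.8%/12 = 0.9% = 0.009.
Payoff takes n = ⌈−ln(1 − rB₀/P)/ln(1+r)⌉ = ⌈14.896⌉ = 15 payments; the last is €380.97.
Total paid = 14·€425.00 + €380.97 = €6,330.97.
Total interest = total paid − principal = €6,330.97 − €5,900.00 = €430.97.

€431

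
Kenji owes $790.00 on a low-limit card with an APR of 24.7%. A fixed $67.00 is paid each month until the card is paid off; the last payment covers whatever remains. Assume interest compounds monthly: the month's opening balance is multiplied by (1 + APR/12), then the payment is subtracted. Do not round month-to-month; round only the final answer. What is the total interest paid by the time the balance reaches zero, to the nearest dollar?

Monthly rate r = 24.7%/12 = 2.05833% = 0.0205833.
Payoff takes n = ⌈−ln(1 − rB₀/P)/ln(1+r)⌉ = ⌈13.644⌉ = 14 payments; the last is $43.33.
Total paid = 13·$67.00 + $43.33 = $914.33.
Total interest = total paid − principal = $914.33 − $790.00 = $124.33.

$124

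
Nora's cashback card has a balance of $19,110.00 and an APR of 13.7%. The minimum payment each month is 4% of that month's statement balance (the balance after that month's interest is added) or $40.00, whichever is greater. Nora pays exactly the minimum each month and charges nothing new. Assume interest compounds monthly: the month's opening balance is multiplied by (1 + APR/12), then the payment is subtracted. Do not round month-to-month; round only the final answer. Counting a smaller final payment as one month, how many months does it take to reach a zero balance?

130 months

Monthly rate r = 13.7%/12 = 1.14167% = 0.0114167.
While 4% of the post-interest balance exceeds $40.00, each month B ← (B·(1+r))·(1 − 0.04), i.e. B shrinks by the factor (1+r)·0.96 = 0.97096.
This holds for months 1–101. Entering month 102 the balance is $974.08; 4% of the post-interest balance is now below $40.00, so the flat $40.00 minimum applies from here.
From month 102 a fixed $40.00 at rate r clears $974.08 in 29 more payments. Total: 101 + 29 = 130 months.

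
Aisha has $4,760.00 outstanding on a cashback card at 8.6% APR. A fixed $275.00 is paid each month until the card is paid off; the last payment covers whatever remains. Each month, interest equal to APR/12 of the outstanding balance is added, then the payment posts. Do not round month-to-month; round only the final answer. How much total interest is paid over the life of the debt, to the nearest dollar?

$341

Monthly rate r = 8.6%/12 = 0.716667% = 0.00716667.
Payoff takes n = ⌈−ln(1 − rB₀/P)/ln(1+r)⌉ = ⌈18.547⌉ = 19 payments; the last is $150.61.
Total paid = 18·$275.00 + $150.61 = $5,100.61.
Total interest = total paid − principal = $5,100.61 − $4,760.00 = $340.61.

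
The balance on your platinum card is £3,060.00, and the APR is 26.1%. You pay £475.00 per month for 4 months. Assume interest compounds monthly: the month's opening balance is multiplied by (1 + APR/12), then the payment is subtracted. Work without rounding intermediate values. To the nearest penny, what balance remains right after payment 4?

Monthly rate r = 26.1%/12 = 2.175% = 0.02175.
Each month: B ← B·(1+r) − £475.00.
Month 1: interest £66.56; balance after payment £2,651.55.
Month 2: interest £57.67; balance after payment £2,234.23.
Month 3: interest £48.59; balance after payment £1,807.82.
Month 4: interest £39.32; balance after payment £1,372.14.

£1,372.14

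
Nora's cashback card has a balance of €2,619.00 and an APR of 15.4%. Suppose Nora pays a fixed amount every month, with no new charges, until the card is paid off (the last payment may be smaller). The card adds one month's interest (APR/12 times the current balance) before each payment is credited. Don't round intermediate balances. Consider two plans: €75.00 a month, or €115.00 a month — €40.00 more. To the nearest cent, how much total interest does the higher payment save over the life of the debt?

Monthly rate r = 15.4%/12 = 1.28333% = 0.0128333.
At €75.00/mo: n = ⌈−ln(1 − rB₀/P)/ln(1+r)⌉ = 47 payments (last €46.48); total interest = total paid − €2,619.00 = €877.48.
At €115.00/mo: 28 payments (last €12.61); total interest €498.61.
Interest saved = €877.48 − €498.61 = €378.87.

€378.87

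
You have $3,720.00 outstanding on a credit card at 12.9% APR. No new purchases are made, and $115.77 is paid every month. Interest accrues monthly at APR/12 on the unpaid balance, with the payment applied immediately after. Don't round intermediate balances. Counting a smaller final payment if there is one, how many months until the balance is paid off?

Monthly rate r = 12.9%/12 = 1.075% = 0.01075.
Recurrence: B ← B·(1+r) − $115.77.
Month 1: interest $39.99; balance after payment $3,644.22.
Month 2: interest $39.18; balance after payment $3,567.63.
Closed form: n = −ln(1 − rB₀/P)/ln(1+r) = −ln(0.65457)/ln(1.01075) ≈ 39.632, so the balance reaches zero during payment 40.

40 payments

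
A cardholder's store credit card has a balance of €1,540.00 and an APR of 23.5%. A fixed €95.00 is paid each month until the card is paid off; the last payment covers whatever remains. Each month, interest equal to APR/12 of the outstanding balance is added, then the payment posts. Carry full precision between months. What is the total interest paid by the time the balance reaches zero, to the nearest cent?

Monthly rate r = 23.5%/12 = 1.95833% = 0.0195833.
Payoff takes n = ⌈−ln(1 − rB₀/P)/ln(1+r)⌉ = ⌈19.693⌉ = 20 payments; the last is €66.04.
Total paid = 19·€95.00 + €66.04 = €1,871.04.
Total interest = total paid − principal = €1,871.04 − €1,540.00 = €331.04.

€331.04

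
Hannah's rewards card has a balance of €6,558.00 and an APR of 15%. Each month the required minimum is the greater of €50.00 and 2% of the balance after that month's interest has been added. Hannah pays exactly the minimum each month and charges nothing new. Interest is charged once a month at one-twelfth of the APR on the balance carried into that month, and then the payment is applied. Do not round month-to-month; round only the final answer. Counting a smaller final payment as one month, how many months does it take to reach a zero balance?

203 months

Monthly rate r = 15%/12 = 1.25% = 0.0125.
While 2% of the post-interest balance exceeds €50.00, each month B ← (B·(1+r))·(1 − 0.02), i.e. B shrinks by the factor (1+r)·0.98 = 0.99225.
This holds for months 1–126. Entering month 127 the balance is €2,460.54; 2% of the post-interest balance is now below €50.00, so the flat €50.00 minimum applies from here.
From month 127 a fixed €50.00 at rate r clears €2,460.54 in 77 more payments. Total: 126 + 77 = 203 months.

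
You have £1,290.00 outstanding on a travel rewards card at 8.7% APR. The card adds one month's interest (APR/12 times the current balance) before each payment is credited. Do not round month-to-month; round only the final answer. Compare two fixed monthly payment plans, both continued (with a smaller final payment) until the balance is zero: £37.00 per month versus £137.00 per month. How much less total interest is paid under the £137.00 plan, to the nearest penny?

Monthly rate r = 8.7%/12 = 0.725% = 0.00725.
At £37.00/mo: n = ⌈−ln(1 − rB₀/P)/ln(1+r)⌉ = 41 payments (last £12.47); total interest = total paid − £1,290.00 = £202.47.
At £137.00/mo: 10 payments (last £108.06); total interest £51.06.
Interest saved = £202.47 − £51.06 = £151.41.

£151.41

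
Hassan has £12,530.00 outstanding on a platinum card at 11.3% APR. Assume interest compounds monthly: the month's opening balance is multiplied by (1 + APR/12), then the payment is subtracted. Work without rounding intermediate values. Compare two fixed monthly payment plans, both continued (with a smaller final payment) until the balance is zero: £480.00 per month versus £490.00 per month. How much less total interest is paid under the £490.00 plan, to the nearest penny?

£45.25

Monthly rate r = 11.3%/12 = 0.941667% = 0.00941667.
At £480.00/mo: n = ⌈−ln(1 − rB₀/P)/ln(1+r)⌉ = 31 payments (last £48.26); total interest = total paid − £12,530.00 = £1,918.26.
At £490.00/mo: 30 payments (last £193.01); total interest £1,873.01.
Interest saved = £1,918.26 − £1,873.01 = £45.25.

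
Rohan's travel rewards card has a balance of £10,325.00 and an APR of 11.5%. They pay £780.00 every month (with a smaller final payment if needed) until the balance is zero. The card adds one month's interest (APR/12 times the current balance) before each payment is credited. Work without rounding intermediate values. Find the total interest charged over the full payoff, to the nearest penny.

£769.62

Monthly rate r = 11.5%/12 = 0.958333% = 0.00958333.
Payoff takes n = ⌈−ln(1 − rB₀/P)/ln(1+r)⌉ = ⌈14.223⌉ = 15 payments; the last is £174.62.
Total paid = 14·£780.00 + £174.62 = £11,094.62.
Total interest = total paid − principal = £11,094.62 − £10,325.00 = £769.62.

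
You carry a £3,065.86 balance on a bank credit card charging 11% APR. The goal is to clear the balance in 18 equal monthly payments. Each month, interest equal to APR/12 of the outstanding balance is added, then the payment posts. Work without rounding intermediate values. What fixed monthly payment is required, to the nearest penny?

£185.54

Monthly rate r = 11%/12 = 0.916667% = 0.00916667.
Level-payment amortization: P = B₀·r / (1 − (1+r)^(−n)) = 3065.86·0.00916667 / (1 − 1.00917^(−18)).
Denominator 1 − (1+r)^(−18) = 0.151468729.
P = 28.1037 / 0.151468729 ≈ 185.54.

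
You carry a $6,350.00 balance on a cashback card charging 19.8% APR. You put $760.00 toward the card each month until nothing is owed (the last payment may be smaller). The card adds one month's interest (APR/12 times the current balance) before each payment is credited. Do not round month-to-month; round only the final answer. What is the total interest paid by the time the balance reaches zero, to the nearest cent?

Monthly rate r = 19.8%/12 = 1.65% = 0.0165.
Payoff takes n = ⌈−ln(1 − rB₀/P)/ln(1+r)⌉ = ⌈9.064⌉ = 10 payments; the last is $49.21.
Total paid = 9·$760.00 + $49.21 = $6,889.21.
Total interest = total paid − principal = $6,889.21 − $6,350.00 = $539.21.

$539.21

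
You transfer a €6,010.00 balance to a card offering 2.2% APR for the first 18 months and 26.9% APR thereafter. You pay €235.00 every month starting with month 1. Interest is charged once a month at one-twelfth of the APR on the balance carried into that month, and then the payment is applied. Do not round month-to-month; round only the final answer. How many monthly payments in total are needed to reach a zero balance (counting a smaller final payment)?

Promo months 1–18 at r₀ = 2.2%/12 = 0.00183333; months 19+ at r₁ = 26.9%/12 = 0.0224167.
After month 18: iterate B ← B·(1+r₀) − €235.00 for 18 months → €1,914.88.
Then at r₁ with €235.00/mo: n₂ = −ln(1 − r₁·B/P)/ln(1+r₁) ≈ 9.10 → 10 more payments.

28 months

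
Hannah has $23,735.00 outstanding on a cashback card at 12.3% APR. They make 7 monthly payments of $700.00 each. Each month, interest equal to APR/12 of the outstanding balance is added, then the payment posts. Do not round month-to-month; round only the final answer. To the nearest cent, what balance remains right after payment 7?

$20,437.98

Monthly rate r = 12.3%/12 = 1.025% = 0.01025.
Each month: B ← B·(1+r) − $700.00.
Month 1: interest $243.28; balance after payment $23,278.28.
Month 2: interest $238.60; balance after payment $22,816.89.
Month 3: interest $233.87; balance after payment $22,350.76.
Month 4: interest $229.10; balance after payment $21,879.85.
Month 5: interest $224.27; balance after payment $21,404.12.
Month 6: interest $219.39; balance after payment $20,923.52.
Month 7: interest $214.47; balance after payment $20,437.98.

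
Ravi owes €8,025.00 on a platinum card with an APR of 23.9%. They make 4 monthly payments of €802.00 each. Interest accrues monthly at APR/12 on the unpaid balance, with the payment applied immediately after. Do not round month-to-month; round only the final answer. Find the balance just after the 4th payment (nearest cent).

€5,378.56

Monthly rate r = 23.9%/12 = 1.99167% = 0.0199167.
Each month: B ← B·(1+r) − €802.00.
Month 1: interest €159.83; balance after payment €7,382.83.
Month 2: interest €147.04; balance after payment €6,727.87.
Month 3: interest €134.00; balance after payment €6,059.87.
Month 4: interest €120.69; balance after payment €5,378.56.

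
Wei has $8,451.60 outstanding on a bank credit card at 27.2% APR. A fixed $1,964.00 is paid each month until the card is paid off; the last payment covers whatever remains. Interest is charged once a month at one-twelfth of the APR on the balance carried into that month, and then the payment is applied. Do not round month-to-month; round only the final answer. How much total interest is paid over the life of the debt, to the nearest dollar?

$547

Monthly rate r = 27.2%/12 = 2.26667% = 0.0226667.
Payoff takes n = ⌈−ln(1 − rB₀/P)/ln(1+r)⌉ = ⌈4.579⌉ = 5 payments; the last is $1,142.49.
Total paid = 4·$1,964.00 + $1,142.49 = $8,998.49.
Total interest = total paid − principal = $8,998.49 − $8,451.60 = $546.89.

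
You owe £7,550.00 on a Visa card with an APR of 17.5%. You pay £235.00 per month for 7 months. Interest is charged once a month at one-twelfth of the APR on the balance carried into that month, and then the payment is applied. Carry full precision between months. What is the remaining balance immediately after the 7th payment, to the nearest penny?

Monthly rate r = 17.5%/12 = 1.45833% = 0.0145833.
Each month: B ← B·(1+r) − £235.00.
Month 1: interest £110.10; balance after payment £7,425.10.
Month 2: interest £108.28; balance after payment £7,298.39.
Month 3: interest £106.43; balance after payment £7,169.82.
Month 4: interest £104.56; balance after payment £7,039.38.
Month 5: interest £102.66; balance after payment £6,907.04.
Month 6: interest £100.73; balance after payment £6,772.77.
Month 7: interest £98.77; balance after payment £6,636.54.

£6,636.54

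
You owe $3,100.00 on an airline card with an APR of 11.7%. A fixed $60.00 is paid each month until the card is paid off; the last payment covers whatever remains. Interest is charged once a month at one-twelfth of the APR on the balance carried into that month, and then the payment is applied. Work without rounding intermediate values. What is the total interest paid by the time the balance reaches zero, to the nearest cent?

Monthly rate r = 11.7%/12 = 0.975% = 0.00975.
Payoff takes n = ⌈−ln(1 − rB₀/P)/ln(1+r)⌉ = ⌈72.214⌉ = 73 payments; the last is $12.88.
Total paid = 72·$60.00 + $12.88 = $4,332.88.
Total interest = total paid − principal = $4,332.88 − $3,100.00 = $1,232.88.

$1,232.88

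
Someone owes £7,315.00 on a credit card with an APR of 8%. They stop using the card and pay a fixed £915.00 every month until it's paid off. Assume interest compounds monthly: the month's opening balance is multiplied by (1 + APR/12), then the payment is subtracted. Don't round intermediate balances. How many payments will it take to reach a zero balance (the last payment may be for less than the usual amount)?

Monthly rate r = 8%/12 = 0.666667% = 0.00666667.
Recurrence: B ← B·(1+r) − £915.00.
Month 1: interest £48.77; balance after payment £6,448.77.
Month 2: interest £42.99; balance after payment £5,576.76.
Closed form: n = −ln(1 − rB₀/P)/ln(1+r) = −ln(0.9467)/ln(1.00667) ≈ 8.243, so the balance reaches zero during payment 9.

9 months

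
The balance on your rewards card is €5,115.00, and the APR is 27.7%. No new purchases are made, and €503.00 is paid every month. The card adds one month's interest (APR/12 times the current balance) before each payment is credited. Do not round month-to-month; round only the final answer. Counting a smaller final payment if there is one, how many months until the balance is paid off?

Monthly rate r = 27.7%/12 = 2.30833% = 0.0230833.
Recurrence: B ← B·(1+r) − €503.00.
Month 1: interest €118.07; balance after payment €4,730.07.
Month 2: interest €109.19; balance after payment €4,336.26.
Closed form: n = −ln(1 − rB₀/P)/ln(1+r) = −ln(0.76527)/ln(1.02308) ≈ 11.723, so the balance reaches zero during payment 12.

12 payments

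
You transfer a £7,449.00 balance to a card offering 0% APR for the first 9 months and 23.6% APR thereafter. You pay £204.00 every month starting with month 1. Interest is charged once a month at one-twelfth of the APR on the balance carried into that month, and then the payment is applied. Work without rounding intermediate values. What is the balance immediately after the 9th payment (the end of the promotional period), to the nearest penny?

Promo months 1–9 at r₀ = 0%/12 = 0; months 10+ at r₁ = 23.6%/12 = 0.0196667.
After month 9 (no interest yet): B = £7,449.00 − 9·£204.00 = £5,613.00.

£5,613.00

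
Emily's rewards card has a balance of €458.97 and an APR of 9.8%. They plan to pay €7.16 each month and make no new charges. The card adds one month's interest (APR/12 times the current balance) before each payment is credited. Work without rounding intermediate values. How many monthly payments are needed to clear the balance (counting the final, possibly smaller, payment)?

Monthly rate r = 9.8%/12 = 0.816667% = 0.00816667.
Recurrence: B ← B·(1+r) − €7.16.
Month 1: interest €3.75; balance after payment €455.56.
Month 2: interest €3.72; balance after payment €452.12.
Closed form: n = −ln(1 − rB₀/P)/ln(1+r) = −ln(0.4765)/ln(1.00817) ≈ 91.140, so the balance reaches zero during payment 92.

92 months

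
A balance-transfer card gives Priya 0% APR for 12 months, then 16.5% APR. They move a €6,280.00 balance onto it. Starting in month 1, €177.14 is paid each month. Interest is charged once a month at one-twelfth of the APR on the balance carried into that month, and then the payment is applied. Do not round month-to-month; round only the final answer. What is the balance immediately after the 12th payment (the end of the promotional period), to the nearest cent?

Promo months 1–12 at r₀ = 0%/12 = 0; months 13+ at r₁ = 16.5%/12 = 0.01375.
After month 12 (no interest yet): B = €6,280.00 − 12·€177.14 = €4,154.32.

€4,154.32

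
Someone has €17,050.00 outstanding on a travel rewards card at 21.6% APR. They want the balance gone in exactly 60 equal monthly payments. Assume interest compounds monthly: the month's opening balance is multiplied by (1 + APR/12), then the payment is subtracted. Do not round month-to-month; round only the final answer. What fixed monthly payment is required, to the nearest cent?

€467.03

Monthly rate r = 21.6%/12 = 1.8% = 0.018.
Level-payment amortization: P = B₀·r / (1 − (1+r)^(−n)) = 17050.00·0.018 / (1 − 1.018^(−60)).
Denominator 1 − (1+r)^(−60) = 0.657126974.
P = 306.9 / 0.657126974 ≈ 467.03.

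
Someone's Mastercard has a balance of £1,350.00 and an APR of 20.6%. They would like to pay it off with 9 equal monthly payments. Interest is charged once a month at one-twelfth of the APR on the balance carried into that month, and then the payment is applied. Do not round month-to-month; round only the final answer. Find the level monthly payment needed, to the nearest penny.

£163.17

Monthly rate r = 20.6%/12 = 1.71667% = 0.0171667.
Level-payment amortization: P = B₀·r / (1 − (1+r)^(−n)) = 1350.00·0.0171667 / (1 − 1.01717^(−9)).
Denominator 1 − (1+r)^(−9) = 0.142032328.
P = 23.175 / 0.142032328 ≈ 163.17.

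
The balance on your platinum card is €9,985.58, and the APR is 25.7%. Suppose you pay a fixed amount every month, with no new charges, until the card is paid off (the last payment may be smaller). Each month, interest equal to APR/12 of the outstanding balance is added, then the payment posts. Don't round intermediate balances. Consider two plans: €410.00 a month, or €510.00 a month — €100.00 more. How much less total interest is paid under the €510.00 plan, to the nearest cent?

Monthly rate r = 25.7%/12 = 2.14167% = 0.0214167.
At €410.00/mo: n = ⌈−ln(1 − rB₀/P)/ln(1+r)⌉ = 35 payments (last €326.51); total interest = total paid − €9,985.58 = €4,280.93.
At €510.00/mo: 26 payments (last €333.53); total interest €3,097.95.
Interest saved = €4,280.93 − €3,097.95 = €1,182.98.

€1,182.98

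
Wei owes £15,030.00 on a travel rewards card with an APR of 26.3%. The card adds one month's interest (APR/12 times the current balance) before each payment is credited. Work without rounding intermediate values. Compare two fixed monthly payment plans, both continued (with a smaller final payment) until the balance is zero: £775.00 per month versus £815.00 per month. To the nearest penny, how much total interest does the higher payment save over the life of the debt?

Monthly rate r = 26.3%/12 = 2.19167% = 0.0219167.
At £775.00/mo: n = ⌈−ln(1 − rB₀/P)/ln(1+r)⌉ = 26 payments (last £411.74); total interest = total paid − £15,030.00 = £4,756.74.
At £815.00/mo: 24 payments (last £721.90); total interest £4,436.90.
Interest saved = £4,756.74 − £4,436.90 = £319.84.

£319.84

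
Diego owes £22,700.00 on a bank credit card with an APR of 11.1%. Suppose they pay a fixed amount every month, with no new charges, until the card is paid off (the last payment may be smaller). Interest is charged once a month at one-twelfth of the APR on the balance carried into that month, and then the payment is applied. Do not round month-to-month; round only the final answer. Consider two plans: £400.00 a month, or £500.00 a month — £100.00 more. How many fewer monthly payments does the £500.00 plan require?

Monthly rate r = 11.1%/12 = 0.925% = 0.00925.
At £400.00/mo: n = ⌈−ln(1 − rB₀/P)/ln(1+r)⌉ = 81 payments (last £335.21); total interest = total paid − £22,700.00 = £9,635.21.
At £500.00/mo: 60 payments (last £76.30); total interest £6,876.30.
Payments saved = 81 − 60 = 21.

21 fewer payments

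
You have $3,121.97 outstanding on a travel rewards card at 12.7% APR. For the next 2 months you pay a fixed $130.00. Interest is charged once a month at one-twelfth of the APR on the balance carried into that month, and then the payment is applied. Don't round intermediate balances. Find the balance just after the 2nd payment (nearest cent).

$2,927.03

Monthly rate r = 12.7%/12 = 1.05833% = 0.0105833.
Each month: B ← B·(1+r) − $130.00.
Month 1: interest $33.04; balance after payment $3,025.01.
Month 2: interest $32.01; balance after payment $2,927.03.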